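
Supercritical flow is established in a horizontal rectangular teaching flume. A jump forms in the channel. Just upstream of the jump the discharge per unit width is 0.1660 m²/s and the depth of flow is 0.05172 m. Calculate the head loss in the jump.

ΔE = 0.2569 m

V₁ = q/y₁ = 0.1660/0.05172 = 3.210 m/s. Fr₁ = V₁/√(g·y₁) = 3.210/√(9.81×0.05172) = 4.506.
Sequent-depth ratio: y₂/y₁ = ½[√(1 + 8Fr₁²) − 1] = ½[√163.43 − 1] = 5.892.
y₂ = 5.892 × 0.05172 = 0.3047 m.
Head loss: ΔE = (y₂ − y₁)³/(4y₁y₂) = (0.3047 − 0.05172)³/(4×0.05172×0.3047) = 0.01620/0.06304 = 0.2569 m.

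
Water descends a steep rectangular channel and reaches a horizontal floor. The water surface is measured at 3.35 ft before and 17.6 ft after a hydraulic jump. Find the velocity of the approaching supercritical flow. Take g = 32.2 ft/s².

V₁ = 42.1 ft/s

For a rectangular channel the momentum equation gives q² = ½·g·y₁·y₂·(y₁ + y₂) = ½×32.2×3.35×17.6×21.0 = 19887.
q = √19887 = 141 ft²/s.
V₁ = q/y₁ = 141/3.35 = 42.1 ft/s.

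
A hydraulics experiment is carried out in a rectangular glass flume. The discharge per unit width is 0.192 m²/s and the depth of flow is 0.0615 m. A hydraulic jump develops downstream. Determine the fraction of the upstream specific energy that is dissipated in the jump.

V₁ = q/y₁ = 0.192/0.0615 = 3.12 m/s. Fr₁ = V₁/√(g·y₁) = 3.12/√(9.81×0.0615) = 4.02.
By Bélanger, y₂/y₁ = ½[√(1 + 8Fr₁²) − 1] = ½[√130.2 − 1] = 5.21.
y₂ = 5.21 × 0.0615 = 0.320 m.
E₁ = y₁ + V₁²/2g = 0.558 m. ΔE = (y₂ − y₁)³/(4y₁y₂) = 0.220 m. ΔE/E₁ = 0.220/0.558 = 0.394.

ΔE/E₁ = 0.394 (39.4%)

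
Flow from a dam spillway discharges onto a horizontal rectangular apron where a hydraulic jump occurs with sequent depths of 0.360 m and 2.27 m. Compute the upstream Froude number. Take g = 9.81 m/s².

Fr₁ = 4.80

For a rectangular channel the momentum equation gives q² = ½·g·y₁·y₂·(y₁ + y₂) = ½×9.81×0.360×2.27×2.63 = 10.5.
q = √10.5 = 3.25 m²/s.
V₁ = q/y₁ = 9.02 m/s; Fr₁ = V₁/√(g·y₁) = 4.80.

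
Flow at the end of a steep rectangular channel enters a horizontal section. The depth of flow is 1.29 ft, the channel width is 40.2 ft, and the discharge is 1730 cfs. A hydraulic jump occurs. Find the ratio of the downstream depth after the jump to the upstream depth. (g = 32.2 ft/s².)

y₂/y₁ = 6.84

q = Q/b = 1730/40.2 = 43.0 ft²/s; V₁ = q/y₁ = 33.4 ft/s. Fr₁ = V₁/√(g·y₁) = 5.18.
By Bélanger, y₂/y₁ = ½[√(1 + 8Fr₁²) − 1] = ½[√215.3 − 1] = 6.84.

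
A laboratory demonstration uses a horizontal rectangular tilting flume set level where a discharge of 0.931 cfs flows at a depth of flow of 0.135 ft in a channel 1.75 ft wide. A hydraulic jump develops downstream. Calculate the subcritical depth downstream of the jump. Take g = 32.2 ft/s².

q = Q/b = 0.931/1.75 = 0.532 ft²/s; V₁ = q/y₁ = 3.94 ft/s. Fr₁ = V₁/√(g·y₁) = 1.89.
Bélanger equation: y₂/y₁ = ½[√(1 + 8Fr₁²) − 1] = ½[√29.58 − 1] = 2.22.
y₂ = 2.22 × 0.135 = 0.300 ft.

y₂ = 0.300 ft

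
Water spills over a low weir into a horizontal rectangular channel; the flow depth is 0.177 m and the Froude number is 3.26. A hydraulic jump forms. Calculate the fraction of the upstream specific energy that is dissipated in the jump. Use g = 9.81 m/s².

ΔE/E₁ = 0.296 (29.6%)

Fr₁ = 3.26 (given).
Sequent-depth ratio: y₂/y₁ = ½[√(1 + 8Fr₁²) − 1] = ½[√86.02 − 1] = 4.14.
y₂ = 4.14 × 0.177 = 0.732 m.
E₁ = y₁(1 + Fr₁²/2) = 0.177×(1 + 3.26²/2) = 1.12 m. ΔE = (y₂ − y₁)³/(4y₁y₂) = 0.330 m. ΔE/E₁ = 0.330/1.12 = 0.296.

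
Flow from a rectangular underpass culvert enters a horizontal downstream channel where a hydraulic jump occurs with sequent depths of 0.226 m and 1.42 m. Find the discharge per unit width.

q = 1.61 m²/s

For a rectangular channel the momentum equation gives q² = ½·g·y₁·y₂·(y₁ + y₂) = ½×9.81×0.226×1.42×1.65 = 2.59.
q = √2.59 = 1.61 m²/s.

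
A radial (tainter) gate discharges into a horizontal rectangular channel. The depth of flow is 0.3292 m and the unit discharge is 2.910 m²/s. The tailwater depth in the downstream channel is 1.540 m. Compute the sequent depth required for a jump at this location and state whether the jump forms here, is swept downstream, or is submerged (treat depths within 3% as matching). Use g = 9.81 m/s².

y₂ = 2.131 m; the jump is swept downstream

V₁ = q/y₁ = 2.910/0.3292 = 8.840 m/s. Fr₁ = V₁/√(g·y₁) = 8.840/√(9.81×0.3292) = 4.919.
Conjugate-depth relation: y₂/y₁ = ½[√(1 + 8Fr₁²) − 1] = ½[√194.57 − 1] = 6.474.
y₂ = 6.474 × 0.3292 = 2.131 m.
Tailwater y_tw = 1.540 m: y_tw < y₂, so the jump is swept downstream.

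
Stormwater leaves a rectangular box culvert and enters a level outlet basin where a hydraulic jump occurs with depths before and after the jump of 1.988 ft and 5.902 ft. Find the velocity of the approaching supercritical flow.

For a rectangular channel the momentum equation gives q² = ½·g·y₁·y₂·(y₁ + y₂) = ½×32.2×1.988×5.902×7.890 = 1490.
q = √1490 = 38.61 ft²/s.
V₁ = q/y₁ = 38.61/1.988 = 19.42 ft/s.

V₁ = 19.42 ft/s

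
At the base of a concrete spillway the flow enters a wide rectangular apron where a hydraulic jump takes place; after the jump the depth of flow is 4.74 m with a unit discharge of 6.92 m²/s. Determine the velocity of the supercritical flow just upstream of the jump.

V₂ = q/y₂ = 6.92/4.74 = 1.46 m/s; Fr₂ = V₂/√(g·y₂) = 0.214.
Since the conjugate-depth ratio holds either way, y₁/y₂ = ½[√(1 + 8Fr₂²) − 1] = ½[√1.367 − 1] = 0.0845.
y₁ = 0.0845 × 4.74 = 0.401 m.
V₁ = q/y₁ = 6.92/0.401 = 17.3 m/s.

V₁ = 17.3 m/s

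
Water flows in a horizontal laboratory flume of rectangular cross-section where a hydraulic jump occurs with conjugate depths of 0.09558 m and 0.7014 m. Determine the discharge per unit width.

q = 0.5119 m²/s

For a rectangular channel the momentum equation gives q² = ½·g·y₁·y₂·(y₁ + y₂) = ½×9.81×0.09558×0.7014×0.7970 = 0.2621.
q = √0.2621 = 0.5119 m²/s.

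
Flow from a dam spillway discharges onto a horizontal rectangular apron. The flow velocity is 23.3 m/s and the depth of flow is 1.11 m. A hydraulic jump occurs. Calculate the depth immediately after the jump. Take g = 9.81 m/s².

Fr₁ = V₁/√(g·y₁) = 23.3/√(9.81×1.11) = 7.06.
Bélanger equation: y₂/y₁ = ½[√(1 + 8Fr₁²) − 1] = ½[√399.9 − 1] = 9.50.
y₂ = 9.50 × 1.11 = 10.5 m.

y₂ = 10.5 m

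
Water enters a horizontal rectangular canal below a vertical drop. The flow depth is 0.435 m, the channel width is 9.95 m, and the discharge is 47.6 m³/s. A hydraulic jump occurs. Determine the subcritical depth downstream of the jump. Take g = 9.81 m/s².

q = Q/b = 47.6/9.95 = 4.78 m²/s; V₁ = q/y₁ = 11.0 m/s. Fr₁ = V₁/√(g·y₁) = 5.32.
By Bélanger, y₂/y₁ = ½[√(1 + 8Fr₁²) − 1] = ½[√227.7 − 1] = 7.05.
y₂ = 7.05 × 0.435 = 3.06 m.

y₂ = 3.06 m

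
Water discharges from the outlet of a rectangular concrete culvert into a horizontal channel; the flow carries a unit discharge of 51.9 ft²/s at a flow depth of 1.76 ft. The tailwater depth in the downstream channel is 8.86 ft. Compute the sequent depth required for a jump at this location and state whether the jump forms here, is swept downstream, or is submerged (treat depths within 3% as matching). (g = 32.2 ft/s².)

y₂ = 8.91 ft; the jump forms here

V₁ = q/y₁ = 51.9/1.76 = 29.5 ft/s. Fr₁ = V₁/√(g·y₁) = 29.5/√(32.2×1.76) = 3.92.
Sequent-depth ratio: y₂/y₁ = ½[√(1 + 8Fr₁²) − 1] = ½[√123.8 − 1] = 5.06.
y₂ = 5.06 × 1.76 = 8.91 ft.
Tailwater y_tw = 8.86 ft: y_tw ≈ y₂, so the jump forms here.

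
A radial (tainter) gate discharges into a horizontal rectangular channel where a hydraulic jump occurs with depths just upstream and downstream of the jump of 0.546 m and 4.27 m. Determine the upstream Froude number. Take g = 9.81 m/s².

Fr₁ = 5.87

For a rectangular channel the momentum equation gives q² = ½·g·y₁·y₂·(y₁ + y₂) = ½×9.81×0.546×4.27×4.82 = 55.1.
q = √55.1 = 7.42 m²/s.
V₁ = q/y₁ = 13.6 m/s; Fr₁ = V₁/√(g·y₁) = 5.87.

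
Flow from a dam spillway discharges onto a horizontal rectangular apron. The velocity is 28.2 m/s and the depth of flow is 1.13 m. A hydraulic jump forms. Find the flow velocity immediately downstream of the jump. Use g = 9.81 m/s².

V₂ = 2.45 m/s

Fr₁ = V₁/√(g·y₁) = 28.2/√(9.81×1.13) = 8.47.
Bélanger equation: y₂/y₁ = ½[√(1 + 8Fr₁²) − 1] = ½[√574.9 − 1] = 11.5.
y₂ = 11.5 × 1.13 = 13.0 m.
q = V₁·y₁ = 28.2 × 1.13 = 31.9 m²/s.
V₂ = q/y₂ = 31.9/13.0 = 2.45 m/s.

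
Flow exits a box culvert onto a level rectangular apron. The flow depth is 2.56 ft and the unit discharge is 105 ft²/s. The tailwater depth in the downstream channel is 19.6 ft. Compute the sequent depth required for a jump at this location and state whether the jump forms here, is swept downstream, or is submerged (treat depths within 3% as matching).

y₂ = 15.1 ft; the jump is submerged

V₁ = q/y₁ = 105/2.56 = 41.0 ft/s. Fr₁ = V₁/√(g·y₁) = 41.0/√(32.2×2.56) = 4.52.
By Bélanger, y₂/y₁ = ½[√(1 + 8Fr₁²) − 1] = ½[√164.3 − 1] = 5.91.
y₂ = 5.91 × 2.56 = 15.1 ft.
Tailwater y_tw = 19.6 ft: y_tw > y₂, so the jump is submerged.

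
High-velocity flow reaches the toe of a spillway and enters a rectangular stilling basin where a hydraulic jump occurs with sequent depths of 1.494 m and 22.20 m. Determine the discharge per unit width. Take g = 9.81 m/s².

q = 62.09 m²/s

For a rectangular channel the momentum equation gives q² = ½·g·y₁·y₂·(y₁ + y₂) = ½×9.81×1.494×22.20×23.69 = 3855.
q = √3855 = 62.09 m²/s.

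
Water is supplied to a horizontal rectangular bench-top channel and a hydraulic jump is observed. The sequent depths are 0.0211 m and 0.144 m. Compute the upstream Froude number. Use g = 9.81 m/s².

For a rectangular channel the momentum equation gives q² = ½·g·y₁·y₂·(y₁ + y₂) = ½×9.81×0.0211×0.144×0.165 = 0.00246.
q = √0.00246 = 0.0496 m²/s.
V₁ = q/y₁ = 2.35 m/s; Fr₁ = V₁/√(g·y₁) = 5.17.

Fr₁ = 5.17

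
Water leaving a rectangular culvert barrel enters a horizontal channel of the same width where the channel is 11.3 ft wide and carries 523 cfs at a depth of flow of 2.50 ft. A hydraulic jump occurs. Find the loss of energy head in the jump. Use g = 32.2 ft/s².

q = Q/b = 523/11.3 = 46.3 ft²/s; V₁ = q/y₁ = 18.5 ft/s. Fr₁ = V₁/√(g·y₁) = 2.06.
By Bélanger, y₂/y₁ = ½[√(1 + 8Fr₁²) − 1] = ½[√35.06 − 1] = 2.46.
y₂ = 2.46 × 2.50 = 6.15 ft.
V₂ = q/y₂ = 46.3/6.15 = 7.52 ft/s. E₁ = y₁ + V₁²/2g = 7.82 ft; E₂ = y₂ + V₂²/2g = 7.03 ft. ΔE = E₁ − E₂ = 0.792 ft.

ΔE = 0.792 ft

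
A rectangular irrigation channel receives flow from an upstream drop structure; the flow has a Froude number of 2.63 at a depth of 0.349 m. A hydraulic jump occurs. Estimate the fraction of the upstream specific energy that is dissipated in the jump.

Fr₁ = 2.63 (given).
Sequent-depth ratio: y₂/y₁ = ½[√(1 + 8Fr₁²) − 1] = ½[√56.34 − 1] = 3.25.
y₂ = 3.25 × 0.349 = 1.14 m.
E₁ = y₁(1 + Fr₁²/2) = 0.349×(1 + 2.63²/2) = 1.56 m. ΔE = (y₂ − y₁)³/(4y₁y₂) = 0.307 m. ΔE/E₁ = 0.307/1.56 = 0.197.

ΔE/E₁ = 0.197 (19.7%)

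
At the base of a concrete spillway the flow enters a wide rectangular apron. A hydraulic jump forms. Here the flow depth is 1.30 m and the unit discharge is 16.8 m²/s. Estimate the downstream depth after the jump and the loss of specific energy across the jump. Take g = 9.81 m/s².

V₁ = q/y₁ = 16.8/1.30 = 12.9 m/s. Fr₁ = V₁/√(g·y₁) = 12.9/√(9.81×1.30) = 3.62.
Conjugate-depth relation: y₂/y₁ = ½[√(1 + 8Fr₁²) − 1] = ½[√105.8 − 1] = 4.64.
y₂ = 4.64 × 1.30 = 6.03 m.
Head loss: ΔE = (y₂ − y₁)³/(4y₁y₂) = (6.03 − 1.30)³/(4×1.30×6.03) = 106/31.4 = 3.38 m.

y₂ = 6.03 m; ΔE = 3.38 m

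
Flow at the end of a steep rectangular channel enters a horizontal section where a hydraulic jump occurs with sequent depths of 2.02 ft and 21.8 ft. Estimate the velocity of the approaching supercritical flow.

For a rectangular channel the momentum equation gives q² = ½·g·y₁·y₂·(y₁ + y₂) = ½×32.2×2.02×21.8×23.8 = 16888.
q = √16888 = 130 ft²/s.
V₁ = q/y₁ = 130/2.02 = 64.3 ft/s.

V₁ = 64.3 ft/s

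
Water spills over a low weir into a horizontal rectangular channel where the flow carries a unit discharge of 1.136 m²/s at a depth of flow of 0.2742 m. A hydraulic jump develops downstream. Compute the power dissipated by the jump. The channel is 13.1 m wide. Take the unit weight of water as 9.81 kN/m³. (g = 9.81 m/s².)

V₁ = q/y₁ = 1.136/0.2742 = 4.143 m/s. Fr₁ = V₁/√(g·y₁) = 4.143/√(9.81×0.2742) = 2.526.
By Bélanger, y₂/y₁ = ½[√(1 + 8Fr₁²) − 1] = ½[√52.048 − 1] = 3.107.
y₂ = 3.107 × 0.2742 = 0.8520 m.
V₂ = q/y₂ = 1.136/0.8520 = 1.333 m/s. E₁ = y₁ + V₁²/2g = 1.149 m; E₂ = y₂ + V₂²/2g = 0.9426 m. ΔE = E₁ − E₂ = 0.2064 m.
Q = q·b = 1.136 × 13.1 = 14.88 m³/s. P = γ·Q·ΔE = 9.81 × 14.88 × 0.2064 = 30.14 kW.

P = 30.14 kW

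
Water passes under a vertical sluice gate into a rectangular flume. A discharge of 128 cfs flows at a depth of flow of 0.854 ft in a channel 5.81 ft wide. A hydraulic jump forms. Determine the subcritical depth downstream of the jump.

y₂ = 5.53 ft

q = Q/b = 128/5.81 = 22.0 ft²/s; V₁ = q/y₁ = 25.8 ft/s. Fr₁ = V₁/√(g·y₁) = 4.92.
From the momentum equation for a rectangular channel, y₂/y₁ = ½[√(1 + 8Fr₁²) − 1] = ½[√194.6 − 1] = 6.48.
y₂ = 6.48 × 0.854 = 5.53 ft.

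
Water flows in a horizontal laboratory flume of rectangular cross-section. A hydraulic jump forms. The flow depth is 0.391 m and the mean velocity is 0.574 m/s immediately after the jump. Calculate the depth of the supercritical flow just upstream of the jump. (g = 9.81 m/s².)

Fr₂ = V₂/√(g·y₂) = 0.574/√(9.81×0.391) = 0.293.
Since the conjugate-depth ratio holds either way, y₁/y₂ = ½[√(1 + 8Fr₂²) − 1] = ½[√1.687 − 1] = 0.149.
y₁ = 0.149 × 0.391 = 0.0584 m.

y₁ = 0.0584 m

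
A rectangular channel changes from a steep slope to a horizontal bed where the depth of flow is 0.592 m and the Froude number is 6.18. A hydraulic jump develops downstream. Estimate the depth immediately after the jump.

Fr₁ = 6.18 (given).
From the momentum equation for a rectangular channel, y₂/y₁ = ½[√(1 + 8Fr₁²) − 1] = ½[√306.5 − 1] = 8.25.
y₂ = 8.25 × 0.592 = 4.89 m.

y₂ = 4.89 m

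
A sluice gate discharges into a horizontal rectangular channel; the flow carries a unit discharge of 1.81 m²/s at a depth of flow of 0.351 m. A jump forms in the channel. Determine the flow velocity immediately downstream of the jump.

V₂ = 1.49 m/s

V₁ = q/y₁ = 1.81/0.351 = 5.16 m/s. Fr₁ = V₁/√(g·y₁) = 5.16/√(9.81×0.351) = 2.78.
By Bélanger, y₂/y₁ = ½[√(1 + 8Fr₁²) − 1] = ½[√62.78 − 1] = 3.46.
y₂ = 3.46 × 0.351 = 1.22 m.
V₂ = q/y₂ = 1.81/1.22 = 1.49 m/s.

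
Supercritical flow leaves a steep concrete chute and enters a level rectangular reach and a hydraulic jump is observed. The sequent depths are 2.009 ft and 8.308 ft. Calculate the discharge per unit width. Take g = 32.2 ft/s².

For a rectangular channel the momentum equation gives q² = ½·g·y₁·y₂·(y₁ + y₂) = ½×32.2×2.009×8.308×10.32 = 2772.
q = √2772 = 52.65 ft²/s.

q = 52.65 ft²/s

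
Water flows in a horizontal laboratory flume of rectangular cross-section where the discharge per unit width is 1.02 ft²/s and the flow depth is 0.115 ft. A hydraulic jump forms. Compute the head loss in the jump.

ΔE = 0.609 ft

V₁ = q/y₁ = 1.02/0.115 = 8.87 ft/s. Fr₁ = V₁/√(g·y₁) = 8.87/√(32.2×0.115) = 4.61.
Sequent-depth ratio: y₂/y₁ = ½[√(1 + 8Fr₁²) − 1] = ½[√171.0 − 1] = 6.04.
y₂ = 6.04 × 0.115 = 0.694 ft.
V₂ = q/y₂ = 1.02/0.694 = 1.47 ft/s. E₁ = y₁ + V₁²/2g = 1.34 ft; E₂ = y₂ + V₂²/2g = 0.728 ft. ΔE = E₁ − E₂ = 0.609 ft.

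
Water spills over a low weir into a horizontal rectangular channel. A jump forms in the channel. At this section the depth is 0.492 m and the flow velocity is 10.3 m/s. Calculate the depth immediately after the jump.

Fr₁ = V₁/√(g·y₁) = 10.3/√(9.81×0.492) = 4.69.
From the momentum equation for a rectangular channel, y₂/y₁ = ½[√(1 + 8Fr₁²) − 1] = ½[√176.8 − 1] = 6.15.
y₂ = 6.15 × 0.492 = 3.03 m.

y₂ = 3.03 m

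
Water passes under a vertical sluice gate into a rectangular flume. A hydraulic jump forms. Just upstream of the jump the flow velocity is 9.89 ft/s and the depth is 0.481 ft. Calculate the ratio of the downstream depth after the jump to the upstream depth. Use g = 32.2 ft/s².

y₂/y₁ = 3.09

Fr₁ = V₁/√(g·y₁) = 9.89/√(32.2×0.481) = 2.51.
Conjugate-depth relation: y₂/y₁ = ½[√(1 + 8Fr₁²) − 1] = ½[√51.52 − 1] = 3.09.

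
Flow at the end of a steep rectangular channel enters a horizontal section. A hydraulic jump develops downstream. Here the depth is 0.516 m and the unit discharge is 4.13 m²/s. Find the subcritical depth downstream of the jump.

y₂ = 2.35 m

V₁ = q/y₁ = 4.13/0.516 = 8.00 m/s. Fr₁ = V₁/√(g·y₁) = 8.00/√(9.81×0.516) = 3.56.
By Bélanger, y₂/y₁ = ½[√(1 + 8Fr₁²) − 1] = ½[√102.2 − 1] = 4.56.
y₂ = 4.56 × 0.516 = 2.35 m.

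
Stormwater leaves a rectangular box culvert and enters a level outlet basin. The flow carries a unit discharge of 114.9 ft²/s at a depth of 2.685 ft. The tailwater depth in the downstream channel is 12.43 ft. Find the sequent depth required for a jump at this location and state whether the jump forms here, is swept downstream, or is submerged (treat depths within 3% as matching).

y₂ = 16.18 ft; the jump is swept downstream

V₁ = q/y₁ = 114.9/2.685 = 42.79 ft/s. Fr₁ = V₁/√(g·y₁) = 42.79/√(32.2×2.685) = 4.602.
By Bélanger, y₂/y₁ = ½[√(1 + 8Fr₁²) − 1] = ½[√170.45 − 1] = 6.028.
y₂ = 6.028 × 2.685 = 16.18 ft.
Tailwater y_tw = 12.43 ft: y_tw < y₂, so the jump is swept downstream.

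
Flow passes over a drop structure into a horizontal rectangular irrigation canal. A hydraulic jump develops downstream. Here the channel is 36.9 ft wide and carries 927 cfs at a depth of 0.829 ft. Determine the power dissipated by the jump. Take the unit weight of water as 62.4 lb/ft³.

P = 881 hp

q = Q/b = 927/36.9 = 25.1 ft²/s; V₁ = q/y₁ = 30.3 ft/s. Fr₁ = V₁/√(g·y₁) = 5.87.
Sequent-depth ratio: y₂/y₁ = ½[√(1 + 8Fr₁²) − 1] = ½[√276.2 − 1] = 7.81.
y₂ = 7.81 × 0.829 = 6.47 ft.
V₂ = q/y₂ = 25.1/6.47 = 3.88 ft/s. E₁ = y₁ + V₁²/2g = 15.1 ft; E₂ = y₂ + V₂²/2g = 6.71 ft. ΔE = E₁ − E₂ = 8.38 ft.
P = γ·Q·ΔE/550 = 62.4 × 927 × 8.38 / 550 = 881 hp.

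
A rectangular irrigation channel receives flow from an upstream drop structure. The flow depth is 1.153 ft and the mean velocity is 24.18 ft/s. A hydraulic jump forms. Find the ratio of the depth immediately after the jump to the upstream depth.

Fr₁ = V₁/√(g·y₁) = 24.18/√(32.2×1.153) = 3.968.
Conjugate-depth relation: y₂/y₁ = ½[√(1 + 8Fr₁²) − 1] = ½[√126.98 − 1] = 5.134.

y₂/y₁ = 5.134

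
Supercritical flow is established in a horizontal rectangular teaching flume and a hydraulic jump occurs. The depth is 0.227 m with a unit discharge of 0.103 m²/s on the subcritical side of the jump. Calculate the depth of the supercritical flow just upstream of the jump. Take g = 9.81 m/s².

V₂ = q/y₂ = 0.103/0.227 = 0.454 m/s; Fr₂ = V₂/√(g·y₂) = 0.304.
Since the conjugate-depth ratio holds either way, y₁/y₂ = ½[√(1 + 8Fr₂²) − 1] = ½[√1.740 − 1] = 0.159.
y₁ = 0.159 × 0.227 = 0.0362 m.

y₁ = 0.0362 m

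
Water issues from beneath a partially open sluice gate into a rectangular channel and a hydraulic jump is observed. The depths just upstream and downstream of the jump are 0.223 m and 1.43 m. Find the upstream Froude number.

Fr₁ = 4.88

For a rectangular channel the momentum equation gives q² = ½·g·y₁·y₂·(y₁ + y₂) = ½×9.81×0.223×1.43×1.65 = 2.59.
q = √2.59 = 1.61 m²/s.
V₁ = q/y₁ = 7.21 m/s; Fr₁ = V₁/√(g·y₁) = 4.88.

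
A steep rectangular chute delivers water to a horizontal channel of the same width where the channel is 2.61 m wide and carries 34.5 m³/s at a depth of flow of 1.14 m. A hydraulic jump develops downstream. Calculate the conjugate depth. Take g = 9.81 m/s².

q = Q/b = 34.5/2.61 = 13.2 m²/s; V₁ = q/y₁ = 11.6 m/s. Fr₁ = V₁/√(g·y₁) = 3.47.
By Bélanger, y₂/y₁ = ½[√(1 + 8Fr₁²) − 1] = ½[√97.18 − 1] = 4.43.
y₂ = 4.43 × 1.14 = 5.05 m.

y₂ = 5.05 m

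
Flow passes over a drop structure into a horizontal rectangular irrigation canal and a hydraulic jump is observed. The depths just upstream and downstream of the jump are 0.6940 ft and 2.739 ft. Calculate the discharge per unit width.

For a rectangular channel the momentum equation gives q² = ½·g·y₁·y₂·(y₁ + y₂) = ½×32.2×0.6940×2.739×3.433 = 105.1.
q = √105.1 = 10.25 ft²/s.

q = 10.25 ft²/s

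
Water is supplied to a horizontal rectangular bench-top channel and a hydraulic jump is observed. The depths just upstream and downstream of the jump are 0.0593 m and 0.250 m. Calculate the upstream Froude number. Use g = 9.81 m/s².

For a rectangular channel the momentum equation gives q² = ½·g·y₁·y₂·(y₁ + y₂) = ½×9.81×0.0593×0.250×0.309 = 0.0225.
q = √0.0225 = 0.150 m²/s.
V₁ = q/y₁ = 2.53 m/s; Fr₁ = V₁/√(g·y₁) = 3.32.

Fr₁ = 3.32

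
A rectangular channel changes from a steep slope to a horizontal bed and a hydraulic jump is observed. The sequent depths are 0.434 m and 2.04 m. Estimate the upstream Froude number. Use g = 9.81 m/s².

Fr₁ = 3.66

For a rectangular channel the momentum equation gives q² = ½·g·y₁·y₂·(y₁ + y₂) = ½×9.81×0.434×2.04×2.47 = 10.7.
q = √10.7 = 3.28 m²/s.
V₁ = q/y₁ = 7.55 m/s; Fr₁ = V₁/√(g·y₁) = 3.66.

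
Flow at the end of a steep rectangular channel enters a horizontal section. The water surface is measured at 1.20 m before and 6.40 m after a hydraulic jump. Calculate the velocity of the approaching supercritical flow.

For a rectangular channel the momentum equation gives q² = ½·g·y₁·y₂·(y₁ + y₂) = ½×9.81×1.20×6.40×7.60 = 286.
q = √286 = 16.9 m²/s.
V₁ = q/y₁ = 16.9/1.20 = 14.1 m/s.

V₁ = 14.1 m/s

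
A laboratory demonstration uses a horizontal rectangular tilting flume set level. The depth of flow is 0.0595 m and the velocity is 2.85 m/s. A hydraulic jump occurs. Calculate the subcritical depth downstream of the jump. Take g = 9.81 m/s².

Fr₁ = V₁/√(g·y₁) = 2.85/√(9.81×0.0595) = 3.73.
Sequent-depth ratio: y₂/y₁ = ½[√(1 + 8Fr₁²) − 1] = ½[√112.3 − 1] = 4.80.
y₂ = 4.80 × 0.0595 = 0.286 m.

y₂ = 0.286 m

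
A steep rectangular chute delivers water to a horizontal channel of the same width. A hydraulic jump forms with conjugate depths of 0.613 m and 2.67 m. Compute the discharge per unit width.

q = 5.13 m²/s

For a rectangular channel the momentum equation gives q² = ½·g·y₁·y₂·(y₁ + y₂) = ½×9.81×0.613×2.67×3.28 = 26.4.
q = √26.4 = 5.13 m²/s.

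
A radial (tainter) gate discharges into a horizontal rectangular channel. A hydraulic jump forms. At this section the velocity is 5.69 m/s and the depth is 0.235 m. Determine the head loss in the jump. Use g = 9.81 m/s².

Fr₁ = V₁/√(g·y₁) = 5.69/√(9.81×0.235) = 3.75.
From the momentum equation for a rectangular channel, y₂/y₁ = ½[√(1 + 8Fr₁²) − 1] = ½[√113.4 − 1] = 4.82.
y₂ = 4.82 × 0.235 = 1.13 m.
Head loss: ΔE = (y₂ − y₁)³/(4y₁y₂) = (1.13 − 0.235)³/(4×0.235×1.13) = 0.725/1.07 = 0.681 m.

ΔE = 0.681 m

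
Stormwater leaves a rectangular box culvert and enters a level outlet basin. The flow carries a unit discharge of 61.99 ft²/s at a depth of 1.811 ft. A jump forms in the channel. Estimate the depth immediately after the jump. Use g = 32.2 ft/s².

y₂ = 10.61 ft

V₁ = q/y₁ = 61.99/1.811 = 34.23 ft/s. Fr₁ = V₁/√(g·y₁) = 34.23/√(32.2×1.811) = 4.482.
By Bélanger, y₂/y₁ = ½[√(1 + 8Fr₁²) − 1] = ½[√161.74 − 1] = 5.859.
y₂ = 5.859 × 1.811 = 10.61 ft.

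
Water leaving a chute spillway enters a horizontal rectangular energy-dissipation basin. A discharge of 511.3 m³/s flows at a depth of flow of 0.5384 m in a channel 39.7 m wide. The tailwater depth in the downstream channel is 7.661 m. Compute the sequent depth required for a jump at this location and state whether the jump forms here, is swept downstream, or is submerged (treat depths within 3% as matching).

q = Q/b = 511.3/39.7 = 12.88 m²/s; V₁ = q/y₁ = 23.92 m/s. Fr₁ = V₁/√(g·y₁) = 10.41.
Bélanger equation: y₂/y₁ = ½[√(1 + 8Fr₁²) − 1] = ½[√867.72 − 1] = 14.23.
y₂ = 14.23 × 0.5384 = 7.661 m.
Tailwater y_tw = 7.661 m: y_tw ≈ y₂, so the jump forms here.

y₂ = 7.661 m; the jump forms here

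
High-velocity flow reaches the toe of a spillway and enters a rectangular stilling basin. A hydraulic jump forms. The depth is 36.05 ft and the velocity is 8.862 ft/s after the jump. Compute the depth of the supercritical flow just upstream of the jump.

y₁ = 4.352 ft

Fr₂ = V₂/√(g·y₂) = 8.862/√(32.2×36.05) = 0.2601.
Applying the sequent-depth relation in reverse, y₁/y₂ = ½[√(1 + 8Fr₂²) − 1] = ½[√1.5412 − 1] = 0.1207.
y₁ = 0.1207 × 36.05 = 4.352 ft.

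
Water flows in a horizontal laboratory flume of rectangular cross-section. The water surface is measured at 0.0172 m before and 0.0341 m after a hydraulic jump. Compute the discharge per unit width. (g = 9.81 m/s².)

q = 0.0121 m²/s

For a rectangular channel the momentum equation gives q² = ½·g·y₁·y₂·(y₁ + y₂) = ½×9.81×0.0172×0.0341×0.0513 = 0.000148.
q = √0.000148 = 0.0121 m²/s.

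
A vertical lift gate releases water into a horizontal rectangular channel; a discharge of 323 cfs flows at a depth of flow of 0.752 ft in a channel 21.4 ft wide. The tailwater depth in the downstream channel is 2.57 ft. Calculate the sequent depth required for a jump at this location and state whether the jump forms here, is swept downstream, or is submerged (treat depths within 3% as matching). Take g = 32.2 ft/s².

y₂ = 3.98 ft; the jump is swept downstream

q = Q/b = 323/21.4 = 15.1 ft²/s; V₁ = q/y₁ = 20.1 ft/s. Fr₁ = V₁/√(g·y₁) = 4.08.
Conjugate-depth relation: y₂/y₁ = ½[√(1 + 8Fr₁²) − 1] = ½[√134.1 − 1] = 5.29.
y₂ = 5.29 × 0.752 = 3.98 ft.
Tailwater y_tw = 2.57 ft: y_tw < y₂, so the jump is swept downstream.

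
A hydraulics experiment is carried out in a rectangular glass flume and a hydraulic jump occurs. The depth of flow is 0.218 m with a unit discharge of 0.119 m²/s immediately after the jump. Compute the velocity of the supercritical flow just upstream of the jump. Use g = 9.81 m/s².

V₂ = q/y₂ = 0.119/0.218 = 0.546 m/s; Fr₂ = V₂/√(g·y₂) = 0.373.
Applying the sequent-depth relation in reverse, y₁/y₂ = ½[√(1 + 8Fr₂²) − 1] = ½[√2.115 − 1] = 0.227.
y₁ = 0.227 × 0.218 = 0.0495 m.
V₁ = q/y₁ = 0.119/0.0495 = 2.40 m/s.

V₁ = 2.40 m/s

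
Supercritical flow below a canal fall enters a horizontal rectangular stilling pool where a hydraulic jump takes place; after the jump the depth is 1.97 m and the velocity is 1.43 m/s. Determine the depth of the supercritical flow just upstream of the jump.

Fr₂ = V₂/√(g·y₂) = 1.43/√(9.81×1.97) = 0.325.
Applying the sequent-depth relation in reverse, y₁/y₂ = ½[√(1 + 8Fr₂²) − 1] = ½[√1.846 − 1] = 0.179.
y₁ = 0.179 × 1.97 = 0.353 m.

y₁ = 0.353 m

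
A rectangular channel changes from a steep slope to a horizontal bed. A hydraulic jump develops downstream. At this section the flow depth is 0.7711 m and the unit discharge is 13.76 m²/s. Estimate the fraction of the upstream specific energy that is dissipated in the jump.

ΔE/E₁ = 0.593 (59.3%)

V₁ = q/y₁ = 13.76/0.7711 = 17.84 m/s. Fr₁ = V₁/√(g·y₁) = 17.84/√(9.81×0.7711) = 6.488.
Bélanger equation: y₂/y₁ = ½[√(1 + 8Fr₁²) − 1] = ½[√337.76 − 1] = 8.689.
y₂ = 8.689 × 0.7711 = 6.700 m.
E₁ = y₁ + V₁²/2g = 17.00 m. ΔE = (y₂ − y₁)³/(4y₁y₂) = 10.09 m. ΔE/E₁ = 10.09/17.00 = 0.593.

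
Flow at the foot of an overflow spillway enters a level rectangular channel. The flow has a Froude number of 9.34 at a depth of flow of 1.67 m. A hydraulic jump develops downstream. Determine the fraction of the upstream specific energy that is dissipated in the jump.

Fr₁ = 9.34 (given).
From the momentum equation for a rectangular channel, y₂/y₁ = ½[√(1 + 8Fr₁²) − 1] = ½[√698.9 − 1] = 12.7.
y₂ = 12.7 × 1.67 = 21.2 m.
E₁ = y₁(1 + Fr₁²/2) = 1.67×(1 + 9.34²/2) = 74.5 m. ΔE = (y₂ − y₁)³/(4y₁y₂) = 52.8 m. ΔE/E₁ = 52.8/74.5 = 0.709.

ΔE/E₁ = 0.709 (70.9%)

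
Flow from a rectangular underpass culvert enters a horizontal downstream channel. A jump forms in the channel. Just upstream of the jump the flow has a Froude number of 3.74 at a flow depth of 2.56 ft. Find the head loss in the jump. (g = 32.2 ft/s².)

ΔE = 7.37 ft

Fr₁ = 3.74 (given).
By Bélanger, y₂/y₁ = ½[√(1 + 8Fr₁²) − 1] = ½[√112.9 − 1] = 4.81.
y₂ = 4.81 × 2.56 = 12.3 ft.
Head loss: ΔE = (y₂ − y₁)³/(4y₁y₂) = (12.3 − 2.56)³/(4×2.56×12.3) = 930/126 = 7.37 ft.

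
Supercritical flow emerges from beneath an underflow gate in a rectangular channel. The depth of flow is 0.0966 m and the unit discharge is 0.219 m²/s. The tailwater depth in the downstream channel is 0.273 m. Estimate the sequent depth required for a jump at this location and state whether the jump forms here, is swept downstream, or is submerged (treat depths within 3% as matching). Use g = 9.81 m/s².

V₁ = q/y₁ = 0.219/0.0966 = 2.27 m/s. Fr₁ = V₁/√(g·y₁) = 2.27/√(9.81×0.0966) = 2.33.
By Bélanger, y₂/y₁ = ½[√(1 + 8Fr₁²) − 1] = ½[√44.39 − 1] = 2.83.
y₂ = 2.83 × 0.0966 = 0.273 m.
Tailwater y_tw = 0.273 m: y_tw ≈ y₂, so the jump forms here.

y₂ = 0.273 m; the jump forms here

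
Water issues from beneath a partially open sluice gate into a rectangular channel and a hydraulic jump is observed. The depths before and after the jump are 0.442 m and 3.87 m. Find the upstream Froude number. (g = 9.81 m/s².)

For a rectangular channel the momentum equation gives q² = ½·g·y₁·y₂·(y₁ + y₂) = ½×9.81×0.442×3.87×4.31 = 36.2.
q = √36.2 = 6.01 m²/s.
V₁ = q/y₁ = 13.6 m/s; Fr₁ = V₁/√(g·y₁) = 6.54.

Fr₁ = 6.54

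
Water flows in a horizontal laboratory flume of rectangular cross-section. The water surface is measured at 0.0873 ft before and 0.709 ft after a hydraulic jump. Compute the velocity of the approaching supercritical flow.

For a rectangular channel the momentum equation gives q² = ½·g·y₁·y₂·(y₁ + y₂) = ½×32.2×0.0873×0.709×0.796 = 0.794.
q = √0.794 = 0.891 ft²/s.
V₁ = q/y₁ = 0.891/0.0873 = 10.2 ft/s.

V₁ = 10.2 ft/s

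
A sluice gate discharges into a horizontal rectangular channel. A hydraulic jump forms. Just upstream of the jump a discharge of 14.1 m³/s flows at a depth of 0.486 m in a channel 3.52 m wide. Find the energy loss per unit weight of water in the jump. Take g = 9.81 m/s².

ΔE = 1.44 m

q = Q/b = 14.1/3.52 = 4.01 m²/s; V₁ = q/y₁ = 8.24 m/s. Fr₁ = V₁/√(g·y₁) = 3.77.
Conjugate-depth relation: y₂/y₁ = ½[√(1 + 8Fr₁²) − 1] = ½[√115.0 − 1] = 4.86.
y₂ = 4.86 × 0.486 = 2.36 m.
V₂ = q/y₂ = 4.01/2.36 = 1.70 m/s. E₁ = y₁ + V₁²/2g = 3.95 m; E₂ = y₂ + V₂²/2g = 2.51 m. ΔE = E₁ − E₂ = 1.44 m.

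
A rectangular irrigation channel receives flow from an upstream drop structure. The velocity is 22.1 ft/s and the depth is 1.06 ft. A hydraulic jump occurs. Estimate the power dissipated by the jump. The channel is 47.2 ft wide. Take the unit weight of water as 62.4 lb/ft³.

Fr₁ = V₁/√(g·y₁) = 22.1/√(32.2×1.06) = 3.78.
By Bélanger, y₂/y₁ = ½[√(1 + 8Fr₁²) − 1] = ½[√115.5 − 1] = 4.87.
y₂ = 4.87 × 1.06 = 5.17 ft.
q = V₁·y₁ = 22.1 × 1.06 = 23.4 ft²/s. V₂ = q/y₂ = 23.4/5.17 = 4.54 ft/s. E₁ = y₁ + V₁²/2g = 8.64 ft; E₂ = y₂ + V₂²/2g = 5.48 ft. ΔE = E₁ − E₂ = 3.16 ft.
Q = q·b = 23.4 × 47.2 = 1106 cfs. P = γ·Q·ΔE/550 = 62.4 × 1106 × 3.16 / 550 = 396 hp.

P = 396 hp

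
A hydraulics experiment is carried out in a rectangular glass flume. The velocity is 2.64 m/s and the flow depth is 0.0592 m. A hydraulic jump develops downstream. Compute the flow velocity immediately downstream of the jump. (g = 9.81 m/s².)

Fr₁ = V₁/√(g·y₁) = 2.64/√(9.81×0.0592) = 3.46.
Conjugate-depth relation: y₂/y₁ = ½[√(1 + 8Fr₁²) − 1] = ½[√97.01 − 1] = 4.42.
y₂ = 4.42 × 0.0592 = 0.262 m.
q = V₁·y₁ = 2.64 × 0.0592 = 0.156 m²/s.
V₂ = q/y₂ = 0.156/0.262 = 0.597 m/s.

V₂ = 0.597 m/s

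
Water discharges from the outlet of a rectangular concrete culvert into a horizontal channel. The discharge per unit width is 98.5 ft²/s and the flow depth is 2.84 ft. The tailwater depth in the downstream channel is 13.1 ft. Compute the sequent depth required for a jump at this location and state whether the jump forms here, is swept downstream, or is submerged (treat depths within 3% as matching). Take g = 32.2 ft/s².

V₁ = q/y₁ = 98.5/2.84 = 34.7 ft/s. Fr₁ = V₁/√(g·y₁) = 34.7/√(32.2×2.84) = 3.63.
By Bélanger, y₂/y₁ = ½[√(1 + 8Fr₁²) − 1] = ½[√106.2 − 1] = 4.65.
y₂ = 4.65 × 2.84 = 13.2 ft.
Tailwater y_tw = 13.1 ft: y_tw ≈ y₂, so the jump forms here.

y₂ = 13.2 ft; the jump forms here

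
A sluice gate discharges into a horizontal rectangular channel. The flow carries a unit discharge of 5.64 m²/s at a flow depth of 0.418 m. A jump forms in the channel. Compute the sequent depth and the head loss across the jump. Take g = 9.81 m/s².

V₁ = q/y₁ = 5.64/0.418 = 13.5 m/s. Fr₁ = V₁/√(g·y₁) = 13.5/√(9.81×0.418) = 6.66.
Sequent-depth ratio: y₂/y₁ = ½[√(1 + 8Fr₁²) − 1] = ½[√356.2 − 1] = 8.94.
y₂ = 8.94 × 0.418 = 3.74 m.
V₂ = q/y₂ = 5.64/3.74 = 1.51 m/s. E₁ = y₁ + V₁²/2g = 9.70 m; E₂ = y₂ + V₂²/2g = 3.85 m. ΔE = E₁ − E₂ = 5.85 m.

y₂ = 3.74 m; ΔE = 5.85 m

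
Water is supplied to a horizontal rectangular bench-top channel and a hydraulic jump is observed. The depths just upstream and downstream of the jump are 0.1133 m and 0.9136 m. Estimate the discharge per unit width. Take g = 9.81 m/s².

q = 0.7221 m²/s

For a rectangular channel the momentum equation gives q² = ½·g·y₁·y₂·(y₁ + y₂) = ½×9.81×0.1133×0.9136×1.027 = 0.5214.
q = √0.5214 = 0.7221 m²/s.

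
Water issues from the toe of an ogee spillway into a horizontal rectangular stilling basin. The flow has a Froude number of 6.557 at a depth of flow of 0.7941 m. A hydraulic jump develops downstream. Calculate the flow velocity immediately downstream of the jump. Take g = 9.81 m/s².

Fr₁ = 6.557 (given).
By Bélanger, y₂/y₁ = ½[√(1 + 8Fr₁²) − 1] = ½[√344.95 − 1] = 8.786.
y₂ = 8.786 × 0.7941 = 6.977 m.
V₁ = Fr₁·√(g·y₁) = 6.557×√(9.81×0.7941) = 18.30 m/s; q = V₁·y₁ = 14.53 m²/s.
V₂ = q/y₂ = 14.53/6.977 = 2.083 m/s.

V₂ = 2.083 m/s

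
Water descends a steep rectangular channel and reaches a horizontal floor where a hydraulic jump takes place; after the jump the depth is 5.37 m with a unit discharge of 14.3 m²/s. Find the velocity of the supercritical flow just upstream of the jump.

V₁ = 12.1 m/s

V₂ = q/y₂ = 14.3/5.37 = 2.66 m/s; Fr₂ = V₂/√(g·y₂) = 0.367.
Since the conjugate-depth ratio holds either way, y₁/y₂ = ½[√(1 + 8Fr₂²) − 1] = ½[√2.077 − 1] = 0.221.
y₁ = 0.221 × 5.37 = 1.18 m.
V₁ = q/y₁ = 14.3/1.18 = 12.1 m/s.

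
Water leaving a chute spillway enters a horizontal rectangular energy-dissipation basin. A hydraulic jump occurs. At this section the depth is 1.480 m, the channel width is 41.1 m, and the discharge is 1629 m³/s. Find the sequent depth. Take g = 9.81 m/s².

y₂ = 13.99 m

q = Q/b = 1629/41.1 = 39.64 m²/s; V₁ = q/y₁ = 26.78 m/s. Fr₁ = V₁/√(g·y₁) = 7.028.
Sequent-depth ratio: y₂/y₁ = ½[√(1 + 8Fr₁²) − 1] = ½[√396.18 − 1] = 9.452.
y₂ = 9.452 × 1.480 = 13.99 m.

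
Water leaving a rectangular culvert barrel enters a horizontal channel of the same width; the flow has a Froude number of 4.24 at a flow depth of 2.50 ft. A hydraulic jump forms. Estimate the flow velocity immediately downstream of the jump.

Fr₁ = 4.24 (given).
By Bélanger, y₂/y₁ = ½[√(1 + 8Fr₁²) − 1] = ½[√144.8 − 1] = 5.52.
y₂ = 5.52 × 2.50 = 13.8 ft.
V₁ = Fr₁·√(g·y₁) = 4.24×√(32.2×2.50) = 38.0 ft/s; q = V₁·y₁ = 95.1 ft²/s.
V₂ = q/y₂ = 95.1/13.8 = 6.90 ft/s.

V₂ = 6.90 ft/s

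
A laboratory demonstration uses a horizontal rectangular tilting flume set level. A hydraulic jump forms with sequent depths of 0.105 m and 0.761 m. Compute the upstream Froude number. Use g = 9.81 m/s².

For a rectangular channel the momentum equation gives q² = ½·g·y₁·y₂·(y₁ + y₂) = ½×9.81×0.105×0.761×0.866 = 0.339.
q = √0.339 = 0.583 m²/s.
V₁ = q/y₁ = 5.55 m/s; Fr₁ = V₁/√(g·y₁) = 5.47.

Fr₁ = 5.47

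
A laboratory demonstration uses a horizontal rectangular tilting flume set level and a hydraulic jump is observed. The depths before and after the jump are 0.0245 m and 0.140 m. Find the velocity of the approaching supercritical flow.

V₁ = 2.15 m/s

For a rectangular channel the momentum equation gives q² = ½·g·y₁·y₂·(y₁ + y₂) = ½×9.81×0.0245×0.140×0.165 = 0.00277.
q = √0.00277 = 0.0526 m²/s.
V₁ = q/y₁ = 0.0526/0.0245 = 2.15 m/s.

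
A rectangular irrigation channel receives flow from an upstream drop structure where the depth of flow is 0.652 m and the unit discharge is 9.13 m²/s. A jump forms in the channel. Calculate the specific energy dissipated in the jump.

ΔE = 5.67 m

V₁ = q/y₁ = 9.13/0.652 = 14.0 m/s. Fr₁ = V₁/√(g·y₁) = 14.0/√(9.81×0.652) = 5.54.
From the momentum equation for a rectangular channel, y₂/y₁ = ½[√(1 + 8Fr₁²) − 1] = ½[√246.3 − 1] = 7.35.
y₂ = 7.35 × 0.652 = 4.79 m.
Head loss: ΔE = (y₂ − y₁)³/(4y₁y₂) = (4.79 − 0.652)³/(4×0.652×4.79) = 70.8/12.5 = 5.67 m.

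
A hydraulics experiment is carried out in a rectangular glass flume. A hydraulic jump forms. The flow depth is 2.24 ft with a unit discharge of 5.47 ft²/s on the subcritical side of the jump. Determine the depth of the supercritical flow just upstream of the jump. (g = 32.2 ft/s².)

V₂ = q/y₂ = 5.47/2.24 = 2.44 ft/s; Fr₂ = V₂/√(g·y₂) = 0.288.
From the momentum equation (using Fr₂), y₁/y₂ = ½[√(1 + 8Fr₂²) − 1] = ½[√1.661 − 1] = 0.144.
y₁ = 0.144 × 2.24 = 0.324 ft.

y₁ = 0.324 ft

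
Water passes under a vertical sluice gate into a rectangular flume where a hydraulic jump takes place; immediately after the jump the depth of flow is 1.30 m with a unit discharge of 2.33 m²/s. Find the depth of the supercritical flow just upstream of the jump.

y₁ = 0.479 m

V₂ = q/y₂ = 2.33/1.30 = 1.79 m/s; Fr₂ = V₂/√(g·y₂) = 0.502.
Since the conjugate-depth ratio holds either way, y₁/y₂ = ½[√(1 + 8Fr₂²) − 1] = ½[√3.015 − 1] = 0.368.
y₁ = 0.368 × 1.30 = 0.479 m.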